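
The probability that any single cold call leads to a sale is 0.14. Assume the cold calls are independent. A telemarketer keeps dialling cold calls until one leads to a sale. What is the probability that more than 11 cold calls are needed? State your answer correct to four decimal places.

0.1903

Y = number of cold calls to the first success; geometric, p = 0.14.
P(Y > 11) = P(first 11 all fail) = (1−p)^11 = 0.190319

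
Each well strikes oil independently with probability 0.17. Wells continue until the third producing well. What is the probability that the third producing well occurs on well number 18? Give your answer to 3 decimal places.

Y = trial on which the third success occurs; negative binomial, r=3, p=0.17.
P(Y=18) = C(17,2) · p^3 · (1−p)^15
= 136 · 0.004913 · 0.061118 = 0.04084

0.041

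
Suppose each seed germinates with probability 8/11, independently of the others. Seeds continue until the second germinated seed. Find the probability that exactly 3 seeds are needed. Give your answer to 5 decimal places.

0.28850

Y = trial on which the second success occurs; negative binomial, r=2, p=0.727273.
P(Y=3) = C(2,1) · p^2 · (1−p)^1
= 2 · 0.52893 · 0.27273 = 0.2885049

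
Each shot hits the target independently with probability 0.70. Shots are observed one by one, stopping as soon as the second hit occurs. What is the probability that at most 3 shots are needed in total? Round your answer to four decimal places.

Finishing within 3 shots ⇔ at least 2 successes in the first 3. With X ~ Binomial(3, 0.70), P(Y ≤ 3) = 1 − P(X ≤ 1).
  k=0: C(3,0)·0.70^0·0.30^3 = 0.027000
  k=1: C(3,1)·0.70^1·0.30^2 = 0.189000
1 − 0.216000 = 0.784000

0.7840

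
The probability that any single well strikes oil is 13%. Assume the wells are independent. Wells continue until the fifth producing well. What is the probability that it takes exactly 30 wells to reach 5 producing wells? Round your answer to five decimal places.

0.02713

Y = trial on which the fifth success occurs; negative binomial, r=5, p=0.13.
P(Y=30) = C(29,4) · p^5 · (1−p)^25
= 23751 · 3.7129e-05 · 0.03076 = 0.0271256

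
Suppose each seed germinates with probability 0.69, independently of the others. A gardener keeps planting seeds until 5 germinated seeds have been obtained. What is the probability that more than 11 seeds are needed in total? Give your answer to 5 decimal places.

0.02596

Needing more than 11 seeds ⇔ fewer than 5 successes in the first 11. With X ~ Binomial(11, 0.69), P(Y > 11) = P(X ≤ 4).
  k=0: C(11,0)·0.69^0·0.31^11 = 0.0000025
  k=1: C(11,1)·0.69^1·0.31^10 = 0.0000622
  k=2: C(11,2)·0.69^2·0.31^9 = 0.0006923
  k=3: C(11,3)·0.69^3·0.31^8 = 0.0046230
  k=4: C(11,4)·0.69^4·0.31^7 = 0.0205798
P(X ≤ 4) = 0.0259599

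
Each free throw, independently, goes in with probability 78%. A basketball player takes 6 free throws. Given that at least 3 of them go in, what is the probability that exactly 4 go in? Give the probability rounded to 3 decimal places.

X ~ Binomial(6, 0.78). Want P(X=4 | X≥3) = P(X=4) / P(X≥3).
P(X=4) = C(6,4)·0.78^4·0.22^2 = 0.26873
P(X≥3) = 1 − 0.00011 − 0.00241 − 0.02138 = 0.97610
Ratio = 0.26873 / 0.97610 = 0.27531

0.275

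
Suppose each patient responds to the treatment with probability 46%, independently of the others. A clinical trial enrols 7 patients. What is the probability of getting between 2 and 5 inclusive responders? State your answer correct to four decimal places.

0.8666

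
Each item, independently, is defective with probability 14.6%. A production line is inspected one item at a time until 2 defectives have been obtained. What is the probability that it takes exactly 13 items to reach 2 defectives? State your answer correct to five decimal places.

Y = trial on which the second success occurs; negative binomial, r=2, p=0.146.
P(Y=13) = C(12,1) · p^2 · (1−p)^11
= 12 · 0.021316 · 0.17621 = 0.0450737

0.04507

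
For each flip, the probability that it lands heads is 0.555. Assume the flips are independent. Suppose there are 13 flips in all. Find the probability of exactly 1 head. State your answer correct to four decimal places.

X ~ Binomial(n=13, p=0.555).
P(X=1) = C(13,1) · p^1 · (1−p)^12
= 13 · 0.555 · 6.03e-05 = 0.000435

0.0004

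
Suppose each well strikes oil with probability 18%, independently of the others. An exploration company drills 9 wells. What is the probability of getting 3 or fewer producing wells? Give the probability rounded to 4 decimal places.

X ~ Binomial(9, 0.18); P(X ≤ 3) = Σ C(9,k) p^k (1−p)^(9−k) over k:
  k=0: C(9,0)·0.18^0·0.82^9 = 0.167620
  k=1: C(9,1)·0.18^1·0.82^8 = 0.331151
  k=2: C(9,2)·0.18^2·0.82^7 = 0.290767
  k=3: C(9,3)·0.18^3·0.82^6 = 0.148929
Total = 0.938466

0.9385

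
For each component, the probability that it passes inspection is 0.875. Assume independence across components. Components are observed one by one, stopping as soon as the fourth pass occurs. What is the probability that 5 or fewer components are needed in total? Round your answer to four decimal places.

0.8793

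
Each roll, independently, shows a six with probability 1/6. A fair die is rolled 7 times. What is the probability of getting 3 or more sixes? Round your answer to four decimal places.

X ~ Binomial(7, 0.166667); P(X ≥ 3) = Σ C(7,k) p^k (1−p)^(7−k) over k:
  k=3: C(7,3)·0.166667^3·0.833333^4 = 0.078143
  k=4: C(7,4)·0.166667^4·0.833333^3 = 0.015629
  k=5: C(7,5)·0.166667^5·0.833333^2 = 0.001875
  k=6: C(7,6)·0.166667^6·0.833333^1 = 0.000125
  k=7: C(7,7)·0.166667^7·0.833333^0 = 0.000004
Total = 0.095775

0.0958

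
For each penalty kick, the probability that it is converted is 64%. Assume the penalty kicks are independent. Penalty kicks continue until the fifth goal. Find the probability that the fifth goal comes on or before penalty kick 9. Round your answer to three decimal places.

Finishing within 9 penalty kicks ⇔ at least 5 successes in the first 9. With X ~ Binomial(9, 0.64), P(Y ≤ 9) = 1 − P(X ≤ 4).
  k=0: C(9,0)·0.64^0·0.36^9 = 0.00010
  k=1: C(9,1)·0.64^1·0.36^8 = 0.00162
  k=2: C(9,2)·0.64^2·0.36^7 = 0.01156
  k=3: C(9,3)·0.64^3·0.36^6 = 0.04793
  k=4: C(9,4)·0.64^4·0.36^5 = 0.12782
1 − 0.18904 = 0.81096

0.811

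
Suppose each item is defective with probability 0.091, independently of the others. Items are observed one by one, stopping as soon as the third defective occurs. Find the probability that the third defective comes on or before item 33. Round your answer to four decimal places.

Finishing within 33 items ⇔ at least 3 successes in the first 33. With X ~ Binomial(33, 0.091), P(Y ≤ 33) = 1 − P(X ≤ 2).
  k=0: C(33,0)·0.091^0·0.909^33 = 0.042915
  k=1: C(33,1)·0.091^1·0.909^32 = 0.141775
  k=2: C(33,2)·0.091^2·0.909^31 = 0.227090
1 − 0.411779 = 0.588221

0.5882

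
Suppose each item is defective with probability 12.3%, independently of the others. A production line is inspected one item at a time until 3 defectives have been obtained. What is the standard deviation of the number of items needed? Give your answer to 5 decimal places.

13.18728

Y = total items until the third success; negative binomial with r=3, p=0.123.
SD(Y) = √[r(1−p)/p²] = √(173.9044220) = 13.1872826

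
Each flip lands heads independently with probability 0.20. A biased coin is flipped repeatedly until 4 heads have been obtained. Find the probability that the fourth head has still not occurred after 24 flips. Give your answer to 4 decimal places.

Needing more than 24 flips ⇔ fewer than 4 successes in the first 24. With X ~ Binomial(24, 0.20), P(Y > 24) = P(X ≤ 3).
  k=0: C(24,0)·0.20^0·0.80^24 = 0.004722
  k=1: C(24,1)·0.20^1·0.80^23 = 0.028334
  k=2: C(24,2)·0.20^2·0.80^22 = 0.081461
  k=3: C(24,3)·0.20^3·0.80^21 = 0.149345
P(X ≤ 3) = 0.263862

0.2639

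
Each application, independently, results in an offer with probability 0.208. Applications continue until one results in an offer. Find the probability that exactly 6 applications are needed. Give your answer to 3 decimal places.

Geometric (trials to first success), p = 0.208.
P(Y = 6) = (1−p)^5 · p = 0.31162 · 0.208 = 0.06482

0.065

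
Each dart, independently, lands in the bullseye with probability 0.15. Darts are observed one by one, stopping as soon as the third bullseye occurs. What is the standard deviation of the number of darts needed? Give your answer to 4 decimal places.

Y = total darts until the third success; negative binomial with r=3, p=0.15.
SD(Y) = √[r(1−p)/p²] = √(113.333333) = 10.645813

10.6458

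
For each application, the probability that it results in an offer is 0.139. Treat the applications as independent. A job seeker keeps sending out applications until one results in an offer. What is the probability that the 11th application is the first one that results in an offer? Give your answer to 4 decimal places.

Geometric (trials to first success), p = 0.139.
P(Y = 11) = (1−p)^10 · p = 0.22389 · 0.139 = 0.031120

0.0311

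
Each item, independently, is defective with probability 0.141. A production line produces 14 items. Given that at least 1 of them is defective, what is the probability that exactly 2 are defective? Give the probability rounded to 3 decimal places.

0.331

X ~ Binomial(14, 0.141). Want P(X=2 | X≥1) = P(X=2) / P(X≥1).
P(X=2) = C(14,2)·0.141^2·0.859^12 = 0.29201
P(X≥1) = 1 − 0.11910 = 0.88090
Ratio = 0.29201 / 0.88090 = 0.33149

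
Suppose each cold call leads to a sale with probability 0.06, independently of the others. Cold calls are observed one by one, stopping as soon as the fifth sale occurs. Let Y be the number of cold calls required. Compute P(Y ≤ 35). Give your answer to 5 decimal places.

0.05628

Finishing within 35 cold calls ⇔ at least 5 successes in the first 35. With X ~ Binomial(35, 0.06), P(Y ≤ 35) = 1 − P(X ≤ 4).
  k=0: C(35,0)·0.06^0·0.94^35 = 0.1146766
  k=1: C(35,1)·0.06^1·0.94^34 = 0.2561924
  k=2: C(35,2)·0.06^2·0.94^33 = 0.2779961
  k=3: C(35,3)·0.06^3·0.94^32 = 0.1951887
  k=4: C(35,4)·0.06^4·0.94^31 = 0.0996708
1 − 0.9437247 = 0.0562753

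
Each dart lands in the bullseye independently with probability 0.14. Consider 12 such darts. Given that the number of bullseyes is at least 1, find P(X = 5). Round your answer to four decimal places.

0.0177

X ~ Binomial(12, 0.14). Want P(X=5 | X≥1) = P(X=5) / P(X≥1).
P(X=5) = C(12,5)·0.14^5·0.86^7 = 0.014820
P(X≥1) = 1 − 0.163675 = 0.836325
Ratio = 0.014820 / 0.836325 = 0.017721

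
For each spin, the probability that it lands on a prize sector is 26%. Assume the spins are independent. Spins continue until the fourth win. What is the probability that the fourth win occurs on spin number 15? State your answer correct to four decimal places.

0.0606

Y = trial on which the fourth success occurs; negative binomial, r=4, p=0.26.
P(Y=15) = C(14,3) · p^4 · (1−p)^11
= 364 · 0.0045698 · 0.036438 = 0.060610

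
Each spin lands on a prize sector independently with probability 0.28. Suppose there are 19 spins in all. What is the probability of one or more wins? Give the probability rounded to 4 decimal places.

P(at least one) = 1 − P(none) = 1 − (1 − 0.28)^19
= 1 − 0.001947 = 0.998053

0.9981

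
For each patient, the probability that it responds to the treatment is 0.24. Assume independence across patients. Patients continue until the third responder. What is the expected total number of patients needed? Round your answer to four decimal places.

12.5000

Y = total patients until the third success; negative binomial with r=3, p=0.24.
E[Y] = r / p = 3 / 0.24 = 12.500000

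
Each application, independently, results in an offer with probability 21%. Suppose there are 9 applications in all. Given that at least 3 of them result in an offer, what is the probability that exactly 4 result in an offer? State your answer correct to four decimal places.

0.2613

X ~ Binomial(9, 0.21). Want P(X=4 | X≥3) = P(X=4) / P(X≥3).
P(X=4) = C(9,4)·0.21^4·0.79^5 = 0.075402
P(X≥3) = 1 − 0.119852 − 0.286734 − 0.304881 = 0.288534
Ratio = 0.075402 / 0.288534 = 0.261329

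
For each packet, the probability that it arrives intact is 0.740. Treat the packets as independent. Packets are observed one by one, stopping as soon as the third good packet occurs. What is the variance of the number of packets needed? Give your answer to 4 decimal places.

1.4244

Y = total packets until the third success; negative binomial with r=3, p=0.74.
Var(Y) = r(1−p)/p² = 3·0.26 / 0.74² = 1.424397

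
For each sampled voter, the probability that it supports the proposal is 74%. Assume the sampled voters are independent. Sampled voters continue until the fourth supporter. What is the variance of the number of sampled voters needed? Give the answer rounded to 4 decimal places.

Y = total sampled voters until the fourth success; negative binomial with r=4, p=0.74.
Var(Y) = r(1−p)/p² = 4·0.26 / 0.74² = 1.899196

1.8992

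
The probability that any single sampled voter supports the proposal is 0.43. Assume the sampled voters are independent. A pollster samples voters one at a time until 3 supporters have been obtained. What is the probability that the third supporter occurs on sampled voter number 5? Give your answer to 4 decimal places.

Y = trial on which the third success occurs; negative binomial, r=3, p=0.43.
P(Y=5) = C(4,2) · p^3 · (1−p)^2
= 6 · 0.079507 · 0.3249 = 0.154991

0.1550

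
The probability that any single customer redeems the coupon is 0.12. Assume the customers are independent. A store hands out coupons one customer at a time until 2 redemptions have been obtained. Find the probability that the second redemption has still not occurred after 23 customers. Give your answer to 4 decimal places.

Needing more than 23 customers ⇔ fewer than 2 successes in the first 23. With X ~ Binomial(23, 0.12), P(Y > 23) = P(X ≤ 1).
  k=0: C(23,0)·0.12^0·0.88^23 = 0.052857
  k=1: C(23,1)·0.12^1·0.88^22 = 0.165778
P(X ≤ 1) = 0.218635

0.2186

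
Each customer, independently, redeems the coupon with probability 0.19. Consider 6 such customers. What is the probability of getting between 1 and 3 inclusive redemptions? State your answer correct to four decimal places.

0.7035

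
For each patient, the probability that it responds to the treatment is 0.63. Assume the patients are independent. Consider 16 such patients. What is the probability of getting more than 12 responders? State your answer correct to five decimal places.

0.10175

X ~ Binomial(16, 0.63); P(X ≥ 13) = Σ C(16,k) p^k (1−p)^(16−k) over k:
  k=13: C(16,13)·0.63^13·0.37^3 = 0.0698587
  k=14: C(16,14)·0.63^14·0.37^2 = 0.0254890
  k=15: C(16,15)·0.63^15·0.37^1 = 0.0057867
  k=16: C(16,16)·0.63^16·0.37^0 = 0.0006158
Total = 0.1017501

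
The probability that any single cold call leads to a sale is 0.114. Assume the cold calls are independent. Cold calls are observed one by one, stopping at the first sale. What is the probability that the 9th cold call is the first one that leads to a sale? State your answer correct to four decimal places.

0.0433

Geometric (trials to first success), p = 0.114.
P(Y = 9) = (1−p)^8 · p = 0.37973 · 0.114 = 0.043289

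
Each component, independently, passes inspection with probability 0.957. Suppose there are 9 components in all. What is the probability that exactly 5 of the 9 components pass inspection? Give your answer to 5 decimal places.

0.00035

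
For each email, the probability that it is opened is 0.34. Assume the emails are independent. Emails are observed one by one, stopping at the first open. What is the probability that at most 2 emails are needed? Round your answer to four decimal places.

Y = number of emails to the first success; geometric, p = 0.34.
P(Y ≤ 2) = 1 − (1−p)^2 = 1 − 0.435600 = 0.564400

0.5644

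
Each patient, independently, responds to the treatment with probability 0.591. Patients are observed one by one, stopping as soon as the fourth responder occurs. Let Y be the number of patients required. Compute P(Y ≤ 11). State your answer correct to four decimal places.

0.9663

Finishing within 11 patients ⇔ at least 4 successes in the first 11. With X ~ Binomial(11, 0.591), P(Y ≤ 11) = 1 − P(X ≤ 3).
  k=0: C(11,0)·0.591^0·0.409^11 = 0.000054
  k=1: C(11,1)·0.591^1·0.409^10 = 0.000852
  k=2: C(11,2)·0.591^2·0.409^9 = 0.006152
  k=3: C(11,3)·0.591^3·0.409^8 = 0.026671
1 − 0.033728 = 0.966272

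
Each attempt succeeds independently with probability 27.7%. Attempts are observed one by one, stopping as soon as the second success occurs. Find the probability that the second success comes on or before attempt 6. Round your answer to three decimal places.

0.529

Finishing within 6 attempts ⇔ at least 2 successes in the first 6. With X ~ Binomial(6, 0.277), P(Y ≤ 6) = 1 − P(X ≤ 1).
  k=0: C(6,0)·0.277^0·0.723^6 = 0.14283
  k=1: C(6,1)·0.277^1·0.723^5 = 0.32834
1 − 0.47117 = 0.52883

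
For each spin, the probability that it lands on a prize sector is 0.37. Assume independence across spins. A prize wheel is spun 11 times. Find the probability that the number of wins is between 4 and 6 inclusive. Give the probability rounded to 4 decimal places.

0.5616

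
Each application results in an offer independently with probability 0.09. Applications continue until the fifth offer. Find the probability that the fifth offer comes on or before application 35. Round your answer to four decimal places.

0.2032

Finishing within 35 applications ⇔ at least 5 successes in the first 35. With X ~ Binomial(35, 0.09), P(Y ≤ 35) = 1 − P(X ≤ 4).
  k=0: C(35,0)·0.09^0·0.91^35 = 0.036851
  k=1: C(35,1)·0.09^1·0.91^34 = 0.127561
  k=2: C(35,2)·0.09^2·0.91^33 = 0.214471
  k=3: C(35,3)·0.09^3·0.91^32 = 0.233325
  k=4: C(35,4)·0.09^4·0.91^31 = 0.184609
1 − 0.796817 = 0.203183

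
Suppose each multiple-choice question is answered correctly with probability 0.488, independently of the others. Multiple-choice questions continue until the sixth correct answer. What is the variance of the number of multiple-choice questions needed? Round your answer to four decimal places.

12.8998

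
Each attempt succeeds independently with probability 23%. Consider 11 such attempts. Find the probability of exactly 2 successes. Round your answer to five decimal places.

0.27684

X ~ Binomial(n=11, p=0.23).
P(X=2) = C(11,2) · p^2 · (1−p)^9
= 55 · 0.0529 · 0.095152 = 0.2768439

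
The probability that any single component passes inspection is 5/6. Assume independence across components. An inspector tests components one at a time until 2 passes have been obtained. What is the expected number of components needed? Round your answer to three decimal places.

2.400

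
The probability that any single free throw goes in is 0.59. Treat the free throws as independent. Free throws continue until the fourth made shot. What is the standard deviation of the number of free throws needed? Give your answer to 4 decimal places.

2.1706

Y = total free throws until the fourth success; negative binomial with r=4, p=0.59.
SD(Y) = √[r(1−p)/p²] = √(4.711290) = 2.170551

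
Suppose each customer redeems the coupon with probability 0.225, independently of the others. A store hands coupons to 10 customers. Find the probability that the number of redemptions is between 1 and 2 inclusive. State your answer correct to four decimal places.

X ~ Binomial(10, 0.225); P(1 ≤ X ≤ 2) = Σ C(10,k) p^k (1−p)^(10−k) over k:
  k=1: C(10,1)·0.225^1·0.775^9 = 0.226933
  k=2: C(10,2)·0.225^2·0.775^8 = 0.296477
Total = 0.523410

0.5234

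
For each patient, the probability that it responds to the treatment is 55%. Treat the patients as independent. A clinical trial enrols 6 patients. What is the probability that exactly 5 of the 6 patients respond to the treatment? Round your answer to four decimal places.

X ~ Binomial(n=6, p=0.55).
P(X=5) = C(6,5) · p^5 · (1−p)^1
= 6 · 0.050328 · 0.45 = 0.135887

0.1359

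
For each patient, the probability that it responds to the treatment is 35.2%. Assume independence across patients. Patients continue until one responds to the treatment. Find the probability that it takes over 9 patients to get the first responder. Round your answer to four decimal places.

Y = number of patients to the first success; geometric, p = 0.352.
P(Y > 9) = P(first 9 all fail) = (1−p)^9 = 0.020145

0.0201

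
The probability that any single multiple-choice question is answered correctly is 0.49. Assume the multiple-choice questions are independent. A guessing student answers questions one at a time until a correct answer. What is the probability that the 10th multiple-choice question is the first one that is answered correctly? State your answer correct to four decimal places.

0.0011

Geometric (trials to first success), p = 0.49.
P(Y = 10) = (1−p)^9 · p = 0.0023342 · 0.49 = 0.001144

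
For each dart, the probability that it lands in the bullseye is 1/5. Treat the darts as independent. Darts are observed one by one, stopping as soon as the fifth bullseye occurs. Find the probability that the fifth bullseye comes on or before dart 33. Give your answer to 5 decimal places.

0.81787

Finishing within 33 darts ⇔ at least 5 successes in the first 33. With X ~ Binomial(33, 0.20), P(Y ≤ 33) = 1 − P(X ≤ 4).
  k=0: C(33,0)·0.20^0·0.80^33 = 0.0006338
  k=1: C(33,1)·0.20^1·0.80^32 = 0.0052291
  k=2: C(33,2)·0.20^2·0.80^31 = 0.0209162
  k=3: C(33,3)·0.20^3·0.80^30 = 0.0540336
  k=4: C(33,4)·0.20^4·0.80^29 = 0.1013130
1 − 0.1821257 = 0.8178743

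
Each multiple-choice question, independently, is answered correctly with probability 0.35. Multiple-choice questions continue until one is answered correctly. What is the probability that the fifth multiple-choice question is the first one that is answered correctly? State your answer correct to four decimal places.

Geometric (trials to first success), p = 0.35.
P(Y = 5) = (1−p)^4 · p = 0.17851 · 0.35 = 0.062477

0.0625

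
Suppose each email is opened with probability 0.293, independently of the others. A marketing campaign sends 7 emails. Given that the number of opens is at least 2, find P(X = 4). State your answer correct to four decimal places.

X ~ Binomial(7, 0.293). Want P(X=4 | X≥2) = P(X=4) / P(X≥2).
P(X=4) = C(7,4)·0.293^4·0.707^3 = 0.091158
P(X≥2) = 1 − 0.088295 − 0.256143 = 0.655562
Ratio = 0.091158 / 0.655562 = 0.139054

0.1391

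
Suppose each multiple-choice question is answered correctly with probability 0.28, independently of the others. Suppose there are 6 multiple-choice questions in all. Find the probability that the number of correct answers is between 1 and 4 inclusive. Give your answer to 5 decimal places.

0.85277

X ~ Binomial(6, 0.28); P(1 ≤ X ≤ 4) = Σ C(6,k) p^k (1−p)^(6−k) over k:
  k=1: C(6,1)·0.28^1·0.72^5 = 0.3250662
  k=2: C(6,2)·0.28^2·0.72^4 = 0.3160365
  k=3: C(6,3)·0.28^3·0.72^3 = 0.1638708
  k=4: C(6,4)·0.28^4·0.72^2 = 0.0477957
Total = 0.8527692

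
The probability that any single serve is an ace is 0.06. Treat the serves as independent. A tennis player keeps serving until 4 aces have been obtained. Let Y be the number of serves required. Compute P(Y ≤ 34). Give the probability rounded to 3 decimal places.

Finishing within 34 serves ⇔ at least 4 successes in the first 34. With X ~ Binomial(34, 0.06), P(Y ≤ 34) = 1 − P(X ≤ 3).
  k=0: C(34,0)·0.06^0·0.94^34 = 0.12200
  k=1: C(34,1)·0.06^1·0.94^33 = 0.26476
  k=2: C(34,2)·0.06^2·0.94^32 = 0.27884
  k=3: C(34,3)·0.06^3·0.94^31 = 0.18985
1 − 0.85544 = 0.14456

0.145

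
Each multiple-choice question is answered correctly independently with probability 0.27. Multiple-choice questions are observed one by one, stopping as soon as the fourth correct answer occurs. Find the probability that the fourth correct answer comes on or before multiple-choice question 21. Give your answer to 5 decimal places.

0.85872

Finishing within 21 multiple-choice questions ⇔ at least 4 successes in the first 21. With X ~ Binomial(21, 0.27), P(Y ≤ 21) = 1 − P(X ≤ 3).
  k=0: C(21,0)·0.27^0·0.73^21 = 0.0013483
  k=1: C(21,1)·0.27^1·0.73^20 = 0.0104723
  k=2: C(21,2)·0.27^2·0.73^19 = 0.0387330
  k=3: C(21,3)·0.27^3·0.73^18 = 0.0907307
1 − 0.1412843 = 0.8587157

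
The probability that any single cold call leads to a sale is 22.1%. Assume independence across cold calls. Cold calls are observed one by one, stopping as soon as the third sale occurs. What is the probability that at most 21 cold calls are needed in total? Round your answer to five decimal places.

0.87412

Finishing within 21 cold calls ⇔ at least 3 successes in the first 21. With X ~ Binomial(21, 0.221), P(Y ≤ 21) = 1 − P(X ≤ 2).
  k=0: C(21,0)·0.221^0·0.779^21 = 0.0052758
  k=1: C(21,1)·0.221^1·0.779^20 = 0.0314312
  k=2: C(21,2)·0.221^2·0.779^19 = 0.0891693
1 − 0.1258763 = 0.8741237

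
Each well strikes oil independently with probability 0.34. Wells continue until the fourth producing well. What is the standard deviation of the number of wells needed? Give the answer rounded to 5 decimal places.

4.77885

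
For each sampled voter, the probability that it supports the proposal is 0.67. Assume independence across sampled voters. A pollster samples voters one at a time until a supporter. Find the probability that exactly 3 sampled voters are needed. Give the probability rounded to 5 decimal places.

0.07296

Geometric (trials to first success), p = 0.67.
P(Y = 3) = (1−p)^2 · p = 0.1089 · 0.67 = 0.0729630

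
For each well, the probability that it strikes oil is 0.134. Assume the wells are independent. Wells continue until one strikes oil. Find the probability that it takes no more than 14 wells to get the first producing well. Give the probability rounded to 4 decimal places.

0.8666

Y = number of wells to the first success; geometric, p = 0.134.
P(Y ≤ 14) = 1 − (1−p)^14 = 1 − 0.133429 = 0.866571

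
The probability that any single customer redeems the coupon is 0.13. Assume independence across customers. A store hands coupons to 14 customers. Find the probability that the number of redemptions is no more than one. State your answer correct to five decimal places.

0.44005

X ~ Binomial(14, 0.13); P(X ≤ 1) = Σ C(14,k) p^k (1−p)^(14−k) over k:
  k=0: C(14,0)·0.13^0·0.87^14 = 0.1423212
  k=1: C(14,1)·0.13^1·0.87^13 = 0.2977294
Total = 0.4400505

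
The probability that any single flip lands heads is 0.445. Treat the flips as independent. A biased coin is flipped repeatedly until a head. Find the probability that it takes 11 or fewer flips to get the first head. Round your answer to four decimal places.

0.9985

Y = number of flips to the first success; geometric, p = 0.445.
P(Y ≤ 11) = 1 − (1−p)^11 = 1 − 0.001539 = 0.998461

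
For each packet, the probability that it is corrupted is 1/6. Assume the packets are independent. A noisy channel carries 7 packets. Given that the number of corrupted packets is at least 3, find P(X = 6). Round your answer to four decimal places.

0.0013

X ~ Binomial(7, 0.166667). Want P(X=6 | X≥3) = P(X=6) / P(X≥3).
P(X=6) = C(7,6)·0.166667^6·0.833333^1 = 0.000125
P(X≥3) = 1 − 0.279082 − 0.390714 − 0.234429 = 0.095775
Ratio = 0.000125 / 0.095775 = 0.001305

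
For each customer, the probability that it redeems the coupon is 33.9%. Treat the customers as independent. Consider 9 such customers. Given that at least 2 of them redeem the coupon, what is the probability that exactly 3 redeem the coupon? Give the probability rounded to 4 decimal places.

0.3157

X ~ Binomial(9, 0.339). Want P(X=3 | X≥2) = P(X=3) / P(X≥2).
P(X=3) = C(9,3)·0.339^3·0.661^6 = 0.272953
P(X≥2) = 1 − 0.024089 − 0.111187 = 0.864724
Ratio = 0.272953 / 0.864724 = 0.315653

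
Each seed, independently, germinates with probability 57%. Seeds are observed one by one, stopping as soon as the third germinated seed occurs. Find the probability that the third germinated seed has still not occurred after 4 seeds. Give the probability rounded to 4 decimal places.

0.5759

Needing more than 4 seeds ⇔ fewer than 3 successes in the first 4. With X ~ Binomial(4, 0.57), P(Y > 4) = P(X ≤ 2).
  k=0: C(4,0)·0.57^0·0.43^4 = 0.034188
  k=1: C(4,1)·0.57^1·0.43^3 = 0.181276
  k=2: C(4,2)·0.57^2·0.43^2 = 0.360444
P(X ≤ 2) = 0.575908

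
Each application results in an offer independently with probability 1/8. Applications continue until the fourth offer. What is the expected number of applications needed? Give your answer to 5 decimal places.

Y = total applications until the fourth success; negative binomial with r=4, p=0.125.
E[Y] = r / p = 4 / 0.125 = 32.0000000

32.00000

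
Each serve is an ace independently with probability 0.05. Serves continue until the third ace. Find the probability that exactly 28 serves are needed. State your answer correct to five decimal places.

Y = trial on which the third success occurs; negative binomial, r=3, p=0.05.
P(Y=28) = C(27,2) · p^3 · (1−p)^25
= 351 · 0.000125 · 0.27739 = 0.0121705

0.01217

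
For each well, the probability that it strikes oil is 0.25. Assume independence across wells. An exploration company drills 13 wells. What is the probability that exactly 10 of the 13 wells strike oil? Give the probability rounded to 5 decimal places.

X ~ Binomial(n=13, p=0.25).
P(X=10) = C(13,10) · p^10 · (1−p)^3
= 286 · 9.5367e-07 · 0.42188 = 0.0001151

0.00012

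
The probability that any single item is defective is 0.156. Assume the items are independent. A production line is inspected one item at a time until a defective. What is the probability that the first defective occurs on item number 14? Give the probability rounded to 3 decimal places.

0.017

Geometric (trials to first success), p = 0.156.
P(Y = 14) = (1−p)^13 · p = 0.11027 · 0.156 = 0.01720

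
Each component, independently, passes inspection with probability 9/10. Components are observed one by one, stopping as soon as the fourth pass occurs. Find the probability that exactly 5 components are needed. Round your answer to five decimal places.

Y = trial on which the fourth success occurs; negative binomial, r=4, p=0.90.
P(Y=5) = C(4,3) · p^4 · (1−p)^1
= 4 · 0.6561 · 0.1 = 0.2624400

0.26244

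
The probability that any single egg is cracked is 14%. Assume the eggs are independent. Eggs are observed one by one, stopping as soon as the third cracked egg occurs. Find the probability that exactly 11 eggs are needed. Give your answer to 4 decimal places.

Y = trial on which the third success occurs; negative binomial, r=3, p=0.14.
P(Y=11) = C(10,2) · p^3 · (1−p)^8
= 45 · 0.002744 · 0.29922 = 0.036947

0.0369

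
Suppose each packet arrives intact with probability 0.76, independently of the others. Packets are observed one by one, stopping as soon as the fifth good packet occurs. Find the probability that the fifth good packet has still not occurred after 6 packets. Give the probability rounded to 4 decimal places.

Needing more than 6 packets ⇔ fewer than 5 successes in the first 6. With X ~ Binomial(6, 0.76), P(Y > 6) = P(X ≤ 4).
  k=0: C(6,0)·0.76^0·0.24^6 = 0.000191
  k=1: C(6,1)·0.76^1·0.24^5 = 0.003631
  k=2: C(6,2)·0.76^2·0.24^4 = 0.028745
  k=3: C(6,3)·0.76^3·0.24^3 = 0.121368
  k=4: C(6,4)·0.76^4·0.24^2 = 0.288249
P(X ≤ 4) = 0.442184

0.4422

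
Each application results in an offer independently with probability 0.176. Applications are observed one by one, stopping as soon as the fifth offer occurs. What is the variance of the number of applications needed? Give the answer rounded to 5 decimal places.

Y = total applications until the fifth success; negative binomial with r=5, p=0.176.
Var(Y) = r(1−p)/p² = 5·0.824 / 0.176² = 133.0061983

133.00620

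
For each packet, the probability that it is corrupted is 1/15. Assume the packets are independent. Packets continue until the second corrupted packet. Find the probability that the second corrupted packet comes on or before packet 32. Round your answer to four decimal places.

Finishing within 32 packets ⇔ at least 2 successes in the first 32. With X ~ Binomial(32, 0.066667), P(Y ≤ 32) = 1 − P(X ≤ 1).
  k=0: C(32,0)·0.066667^0·0.933333^32 = 0.109945
  k=1: C(32,1)·0.066667^1·0.933333^31 = 0.251304
1 − 0.361249 = 0.638751

0.6388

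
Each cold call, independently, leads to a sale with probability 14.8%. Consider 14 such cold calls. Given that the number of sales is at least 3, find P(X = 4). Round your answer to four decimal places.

0.2815

X ~ Binomial(14, 0.148). Want P(X=4 | X≥3) = P(X=4) / P(X≥3).
P(X=4) = C(14,4)·0.148^4·0.852^10 = 0.096800
P(X≥3) = 1 − 0.106207 − 0.258288 − 0.291635 = 0.343869
Ratio = 0.096800 / 0.343869 = 0.281503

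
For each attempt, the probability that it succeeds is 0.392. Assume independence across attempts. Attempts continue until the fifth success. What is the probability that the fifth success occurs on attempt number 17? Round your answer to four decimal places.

0.0430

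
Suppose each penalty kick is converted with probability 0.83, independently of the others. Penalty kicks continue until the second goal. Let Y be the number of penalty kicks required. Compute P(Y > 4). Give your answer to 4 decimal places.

0.0171

Needing more than 4 penalty kicks ⇔ fewer than 2 successes in the first 4. With X ~ Binomial(4, 0.83), P(Y > 4) = P(X ≤ 1).
  k=0: C(4,0)·0.83^0·0.17^4 = 0.000835
  k=1: C(4,1)·0.83^1·0.17^3 = 0.016311
P(X ≤ 1) = 0.017146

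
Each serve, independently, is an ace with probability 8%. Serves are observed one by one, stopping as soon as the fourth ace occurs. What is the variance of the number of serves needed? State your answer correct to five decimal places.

Y = total serves until the fourth success; negative binomial with r=4, p=0.08.
Var(Y) = r(1−p)/p² = 4·0.92 / 0.08² = 575.0000000

575.00000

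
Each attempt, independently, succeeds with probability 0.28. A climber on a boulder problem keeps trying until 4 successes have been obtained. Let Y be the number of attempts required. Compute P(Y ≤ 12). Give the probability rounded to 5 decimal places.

Finishing within 12 attempts ⇔ at least 4 successes in the first 12. With X ~ Binomial(12, 0.28), P(Y ≤ 12) = 1 − P(X ≤ 3).
  k=0: C(12,0)·0.28^0·0.72^12 = 0.0194084
  k=1: C(12,1)·0.28^1·0.72^11 = 0.0905726
  k=2: C(12,2)·0.28^2·0.72^10 = 0.1937247
  k=3: C(12,3)·0.28^3·0.72^9 = 0.2511246
1 − 0.5548303 = 0.4451697

0.44517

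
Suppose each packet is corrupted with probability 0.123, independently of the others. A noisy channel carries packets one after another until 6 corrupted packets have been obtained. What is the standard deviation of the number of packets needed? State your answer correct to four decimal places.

Y = total packets until the sixth success; negative binomial with r=6, p=0.123.
SD(Y) = √[r(1−p)/p²] = √(347.808844) = 18.649634

18.6496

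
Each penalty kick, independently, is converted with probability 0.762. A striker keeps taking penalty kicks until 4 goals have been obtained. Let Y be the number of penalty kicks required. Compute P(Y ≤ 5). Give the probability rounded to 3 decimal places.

Finishing within 5 penalty kicks ⇔ at least 4 successes in the first 5. With X ~ Binomial(5, 0.762), P(Y ≤ 5) = 1 − P(X ≤ 3).
  k=0: C(5,0)·0.762^0·0.238^5 = 0.00076
  k=1: C(5,1)·0.762^1·0.238^4 = 0.01222
  k=2: C(5,2)·0.762^2·0.238^3 = 0.07828
  k=3: C(5,3)·0.762^3·0.238^2 = 0.25062
1 − 0.34189 = 0.65811

0.658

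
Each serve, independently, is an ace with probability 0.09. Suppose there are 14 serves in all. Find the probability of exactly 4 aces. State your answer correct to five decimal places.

X ~ Binomial(n=14, p=0.09).
P(X=4) = C(14,4) · p^4 · (1−p)^10
= 1001 · 6.561e-05 · 0.38942 = 0.0255751

0.02558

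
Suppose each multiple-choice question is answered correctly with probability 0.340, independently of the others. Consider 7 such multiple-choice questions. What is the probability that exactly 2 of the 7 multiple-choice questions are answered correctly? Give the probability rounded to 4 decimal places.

X ~ Binomial(n=7, p=0.34).
P(X=2) = C(7,2) · p^2 · (1−p)^5
= 21 · 0.1156 · 0.12523 = 0.304016

0.3040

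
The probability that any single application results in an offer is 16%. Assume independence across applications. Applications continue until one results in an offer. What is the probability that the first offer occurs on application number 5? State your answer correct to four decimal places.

0.0797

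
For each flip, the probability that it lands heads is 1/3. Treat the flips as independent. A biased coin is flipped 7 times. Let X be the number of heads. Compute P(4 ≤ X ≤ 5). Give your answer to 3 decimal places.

0.166

X ~ Binomial(7, 0.333333); P(4 ≤ X ≤ 5) = Σ C(7,k) p^k (1−p)^(7−k) over k:
  k=4: C(7,4)·0.333333^4·0.666667^3 = 0.12803
  k=5: C(7,5)·0.333333^5·0.666667^2 = 0.03841
Total = 0.16644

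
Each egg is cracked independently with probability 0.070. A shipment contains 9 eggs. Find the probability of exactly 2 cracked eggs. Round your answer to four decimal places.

X ~ Binomial(n=9, p=0.07).
P(X=2) = C(9,2) · p^2 · (1−p)^7
= 36 · 0.0049 · 0.6017 = 0.106140

0.1061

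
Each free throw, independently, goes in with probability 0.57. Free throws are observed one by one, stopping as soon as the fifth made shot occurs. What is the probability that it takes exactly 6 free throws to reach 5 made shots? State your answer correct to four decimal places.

Y = trial on which the fifth success occurs; negative binomial, r=5, p=0.57.
P(Y=6) = C(5,4) · p^5 · (1−p)^1
= 5 · 0.060169 · 0.43 = 0.129364

0.1294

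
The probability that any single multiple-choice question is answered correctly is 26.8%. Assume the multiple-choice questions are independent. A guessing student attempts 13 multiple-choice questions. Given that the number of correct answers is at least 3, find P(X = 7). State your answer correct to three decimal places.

0.036

X ~ Binomial(13, 0.268). Want P(X=7 | X≥3) = P(X=7) / P(X≥3).
P(X=7) = C(13,7)·0.268^7·0.732^6 = 0.02621
P(X≥3) = 1 − 0.01732 − 0.08245 − 0.18113 = 0.71909
Ratio = 0.02621 / 0.71909 = 0.03645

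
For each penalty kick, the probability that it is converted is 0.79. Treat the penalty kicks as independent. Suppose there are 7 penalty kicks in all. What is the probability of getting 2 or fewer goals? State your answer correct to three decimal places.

0.006

X ~ Binomial(7, 0.79); P(X ≤ 2) = Σ C(7,k) p^k (1−p)^(7−k) over k:
  k=0: C(7,0)·0.79^0·0.21^7 = 0.00002
  k=1: C(7,1)·0.79^1·0.21^6 = 0.00047
  k=2: C(7,2)·0.79^2·0.21^5 = 0.00535
Total = 0.00584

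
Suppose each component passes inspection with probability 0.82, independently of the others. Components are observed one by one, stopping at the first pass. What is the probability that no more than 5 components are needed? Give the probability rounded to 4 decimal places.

Y = number of components to the first success; geometric, p = 0.82.
P(Y ≤ 5) = 1 − (1−p)^5 = 1 − 0.000189 = 0.999811

0.9998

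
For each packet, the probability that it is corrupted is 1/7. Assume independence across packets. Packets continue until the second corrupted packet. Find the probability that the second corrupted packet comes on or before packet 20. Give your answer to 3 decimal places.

0.801

Finishing within 20 packets ⇔ at least 2 successes in the first 20. With X ~ Binomial(20, 0.142857), P(Y ≤ 20) = 1 − P(X ≤ 1).
  k=0: C(20,0)·0.142857^0·0.857143^20 = 0.04582
  k=1: C(20,1)·0.142857^1·0.857143^19 = 0.15274
1 − 0.19856 = 0.80144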